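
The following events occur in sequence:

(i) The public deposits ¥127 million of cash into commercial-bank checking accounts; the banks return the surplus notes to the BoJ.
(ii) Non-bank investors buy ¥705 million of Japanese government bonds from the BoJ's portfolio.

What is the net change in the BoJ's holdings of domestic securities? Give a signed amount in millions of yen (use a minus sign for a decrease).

-¥705 million

Currency deposit ¥127 million: the BoJ's securities portfolio is untouched → 0.
Asset sale (to non-banks) ¥705 million: securities removed from the BoJ's portfolio → −¥705M.
Net: 0 − 705 = -¥705 million.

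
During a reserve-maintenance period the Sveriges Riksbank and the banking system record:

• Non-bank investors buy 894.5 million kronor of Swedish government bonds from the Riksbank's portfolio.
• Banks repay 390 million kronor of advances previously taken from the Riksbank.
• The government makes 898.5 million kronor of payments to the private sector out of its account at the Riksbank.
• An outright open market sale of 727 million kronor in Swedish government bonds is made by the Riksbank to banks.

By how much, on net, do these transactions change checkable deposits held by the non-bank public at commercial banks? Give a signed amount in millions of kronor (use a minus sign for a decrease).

+4 million

Riksbank balance sheet:
  Assets:      Securities −1621.5M, Loans to banks −390M
  Liabilities: Bank reserves −1113M, Government deposits −898.5M
Commercial banking system:
  Assets:      Reserves at CB −1113M, Securities +727M
  Liabilities: Checkable deposits +4M, Borrowings from CB −390M
So the change in checkable deposits held by the non-bank public at commercial banks is +4 million.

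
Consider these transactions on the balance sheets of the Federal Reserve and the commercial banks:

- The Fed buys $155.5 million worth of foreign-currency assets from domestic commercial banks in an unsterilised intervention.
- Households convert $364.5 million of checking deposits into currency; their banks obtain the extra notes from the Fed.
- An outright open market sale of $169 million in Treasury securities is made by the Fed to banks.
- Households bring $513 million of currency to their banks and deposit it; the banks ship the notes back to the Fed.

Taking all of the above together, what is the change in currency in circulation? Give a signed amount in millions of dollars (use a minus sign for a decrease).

-$148.5 million

Fed balance sheet:
  Assets:      Securities −$169M, Foreign assets +$155.5M
  Liabilities: Bank reserves +$135M, Currency in circulation −$148.5M
So the change in currency in circulation is -$148.5 million.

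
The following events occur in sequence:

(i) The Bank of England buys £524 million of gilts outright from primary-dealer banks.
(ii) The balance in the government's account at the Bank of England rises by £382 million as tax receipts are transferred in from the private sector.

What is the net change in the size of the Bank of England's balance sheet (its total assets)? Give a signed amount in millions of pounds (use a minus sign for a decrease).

OMO purchase (from banks) £524 million: a Bank of England asset is acquired → +£524M.
Government account inflow £382 million: only the composition of liabilities changes → 0.
Net: 524 + 0 = +£524 million.

+£524 million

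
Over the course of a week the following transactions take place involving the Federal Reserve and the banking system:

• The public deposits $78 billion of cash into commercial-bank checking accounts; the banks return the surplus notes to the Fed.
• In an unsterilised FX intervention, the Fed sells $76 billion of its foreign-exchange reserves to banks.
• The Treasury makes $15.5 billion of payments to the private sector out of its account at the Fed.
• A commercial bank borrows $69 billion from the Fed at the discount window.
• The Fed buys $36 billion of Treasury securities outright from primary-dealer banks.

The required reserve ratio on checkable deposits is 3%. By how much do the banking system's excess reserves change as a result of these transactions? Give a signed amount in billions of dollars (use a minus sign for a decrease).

+$119.695 billion

Currency deposit $78 billion: reserves +$78B, deposits +$78B.
FX sale $76 billion: reserves −$76B, deposits 0.
Government spending $15.5 billion: reserves +$15.5B, deposits +$15.5B.
Discount-window loan $69 billion: reserves +$69B, deposits 0.
OMO purchase (from banks) $36 billion: reserves +$36B, deposits 0.
Totals: Δreserves = +$122.5B, Δdeposits = +$93.5B.
Δrequired reserves = 3% × +$93.5B = +$2.805B.
Δexcess reserves = Δreserves − Δrequired = +$122.5B − (+$2.805B) = +$119.695 billion.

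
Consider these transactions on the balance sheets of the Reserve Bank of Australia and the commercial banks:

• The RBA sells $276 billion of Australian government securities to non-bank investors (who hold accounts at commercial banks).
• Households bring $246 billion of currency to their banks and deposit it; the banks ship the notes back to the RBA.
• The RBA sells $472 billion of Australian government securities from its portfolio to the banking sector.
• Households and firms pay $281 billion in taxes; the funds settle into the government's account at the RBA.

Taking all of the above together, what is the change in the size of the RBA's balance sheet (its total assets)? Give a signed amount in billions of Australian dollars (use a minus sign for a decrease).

-$748 billion

RBA balance sheet:
  Assets:      Securities −$748B
  Liabilities: Bank reserves −$783B, Currency in circulation −$246B, Government deposits +$281B
Change in total RBA assets = -$748 billion.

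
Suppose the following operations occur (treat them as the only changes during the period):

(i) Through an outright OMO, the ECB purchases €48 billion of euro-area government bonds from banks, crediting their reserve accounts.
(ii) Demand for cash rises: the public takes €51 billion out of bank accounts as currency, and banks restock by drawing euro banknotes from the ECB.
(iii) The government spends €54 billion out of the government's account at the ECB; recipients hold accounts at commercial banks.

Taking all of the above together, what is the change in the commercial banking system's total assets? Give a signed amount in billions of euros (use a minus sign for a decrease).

OMO purchase (from banks) €48 billion: just an asset swap on bank balance sheets → 0.
Currency withdrawal €51 billion: bank balance sheets shrink → −€51B.
Government spending €54 billion: bank balance sheets expand → +€54B.
Net: 0 − 51 + 54 = +€3 billion.

+€3 billion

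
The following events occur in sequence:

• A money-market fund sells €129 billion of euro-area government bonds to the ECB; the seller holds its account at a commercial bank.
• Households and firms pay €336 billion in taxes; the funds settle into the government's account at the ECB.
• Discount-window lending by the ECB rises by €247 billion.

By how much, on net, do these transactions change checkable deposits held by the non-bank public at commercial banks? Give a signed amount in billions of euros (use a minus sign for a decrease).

Asset purchase (from non-banks) €129 billion: non-bank counterparties' bank balances rise → +€129B.
Government account inflow €336 billion: non-bank counterparties' bank balances fall → −€336B.
Discount-window loan €247 billion: the counterparty is a bank, so public deposits are unchanged → 0.
Net: 129 − 336 + 0 = -€207 billion.

-€207 billion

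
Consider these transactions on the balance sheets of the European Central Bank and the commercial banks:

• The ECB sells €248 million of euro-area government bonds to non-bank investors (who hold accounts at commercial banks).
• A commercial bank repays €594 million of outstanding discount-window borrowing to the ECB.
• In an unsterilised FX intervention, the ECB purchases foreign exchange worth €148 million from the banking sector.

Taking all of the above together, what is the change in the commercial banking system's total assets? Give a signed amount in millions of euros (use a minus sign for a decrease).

ECB balance sheet:
  Assets:      Securities −€248M, Loans to banks −€594M, Foreign assets +€148M
  Liabilities: Bank reserves −€694M
Commercial banking system:
  Assets:      Reserves at CB −€694M, Foreign assets −€148M
  Liabilities: Checkable deposits −€248M, Borrowings from CB −€594M
Change in total bank assets = -€842 million.

-€842 million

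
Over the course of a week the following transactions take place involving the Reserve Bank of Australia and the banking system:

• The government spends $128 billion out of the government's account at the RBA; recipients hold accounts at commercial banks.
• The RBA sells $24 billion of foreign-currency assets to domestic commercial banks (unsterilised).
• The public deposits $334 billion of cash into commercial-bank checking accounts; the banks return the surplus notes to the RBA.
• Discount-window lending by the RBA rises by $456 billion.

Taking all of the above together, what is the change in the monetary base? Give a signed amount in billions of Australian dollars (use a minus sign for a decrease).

RBA balance sheet:
  Assets:      Loans to banks +$456B, Foreign assets −$24B
  Liabilities: Bank reserves +$894B, Currency in circulation −$334B, Government deposits −$128B
Monetary base = currency + reserves: −$334B + (+$894B) = +$560 billion.

+$560 billion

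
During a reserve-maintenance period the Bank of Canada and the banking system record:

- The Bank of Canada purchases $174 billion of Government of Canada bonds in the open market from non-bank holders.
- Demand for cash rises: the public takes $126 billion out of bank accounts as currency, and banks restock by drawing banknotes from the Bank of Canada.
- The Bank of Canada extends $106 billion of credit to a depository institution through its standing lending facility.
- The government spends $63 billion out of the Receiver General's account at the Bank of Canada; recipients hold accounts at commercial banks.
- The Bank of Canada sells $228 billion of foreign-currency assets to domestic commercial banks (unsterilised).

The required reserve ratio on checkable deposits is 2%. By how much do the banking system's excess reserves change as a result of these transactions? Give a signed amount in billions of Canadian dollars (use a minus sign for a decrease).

Asset purchase (from non-banks) $174 billion: reserves +$174B, deposits +$174B.
Currency withdrawal $126 billion: reserves −$126B, deposits −$126B.
Discount-window loan $106 billion: reserves +$106B, deposits 0.
Government spending $63 billion: reserves +$63B, deposits +$63B.
FX sale $228 billion: reserves −$228B, deposits 0.
Totals: Δreserves = −$11B, Δdeposits = +$111B.
Δrequired reserves = 2% × +$111B = +$2.22B.
Δexcess reserves = Δreserves − Δrequired = −$11B − (+$2.22B) = -$13.22 billion.

-$13.22 billion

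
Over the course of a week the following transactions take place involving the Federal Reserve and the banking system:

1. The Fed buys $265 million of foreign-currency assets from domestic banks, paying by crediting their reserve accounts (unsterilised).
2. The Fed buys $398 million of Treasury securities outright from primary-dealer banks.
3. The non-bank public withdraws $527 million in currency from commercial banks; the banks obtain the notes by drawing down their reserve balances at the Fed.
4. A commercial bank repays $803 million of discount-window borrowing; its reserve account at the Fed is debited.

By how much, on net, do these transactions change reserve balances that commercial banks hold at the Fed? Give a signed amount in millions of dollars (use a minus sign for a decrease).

-$667 million

Fed balance sheet:
  Assets:      Securities +$398M, Loans to banks −$803M, Foreign assets +$265M
  Liabilities: Bank reserves −$667M, Currency in circulation +$527M
So the change in reserve balances that commercial banks hold at the Fed is -$667 million.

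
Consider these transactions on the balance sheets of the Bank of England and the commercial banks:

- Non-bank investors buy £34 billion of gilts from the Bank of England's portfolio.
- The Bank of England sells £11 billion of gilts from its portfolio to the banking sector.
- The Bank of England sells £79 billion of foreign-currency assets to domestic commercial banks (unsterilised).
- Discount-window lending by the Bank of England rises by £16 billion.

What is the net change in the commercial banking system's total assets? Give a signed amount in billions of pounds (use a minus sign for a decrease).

-£18 billion

Asset sale (to non-banks) £34 billion: bank balance sheets shrink → −£34B.
OMO sale (to banks) £11 billion: just an asset swap on bank balance sheets → 0.
FX sale £79 billion: just an asset swap on bank balance sheets → 0.
Discount-window loan £16 billion: bank balance sheets expand → +£16B.
Net: −34 + 0 + 0 + 16 = -£18 billion.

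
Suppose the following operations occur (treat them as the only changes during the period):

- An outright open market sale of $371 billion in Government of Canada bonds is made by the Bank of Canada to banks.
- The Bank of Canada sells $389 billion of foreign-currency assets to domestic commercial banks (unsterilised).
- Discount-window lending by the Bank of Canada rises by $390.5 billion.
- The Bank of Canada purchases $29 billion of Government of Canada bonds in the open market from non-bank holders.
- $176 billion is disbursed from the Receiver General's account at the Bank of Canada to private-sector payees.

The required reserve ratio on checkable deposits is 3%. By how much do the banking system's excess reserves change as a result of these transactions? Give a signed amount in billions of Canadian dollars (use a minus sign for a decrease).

OMO sale (to banks) $371 billion: reserves −$371B, deposits 0.
FX sale $389 billion: reserves −$389B, deposits 0.
Discount-window loan $390.5 billion: reserves +$390.5B, deposits 0.
Asset purchase (from non-banks) $29 billion: reserves +$29B, deposits +$29B.
Government spending $176 billion: reserves +$176B, deposits +$176B.
Totals: Δreserves = −$164.5B, Δdeposits = +$205B.
Δrequired reserves = 3% × +$205B = +$6.15B.
Δexcess reserves = Δreserves − Δrequired = −$164.5B − (+$6.15B) = -$170.65 billion.

-$170.65 billion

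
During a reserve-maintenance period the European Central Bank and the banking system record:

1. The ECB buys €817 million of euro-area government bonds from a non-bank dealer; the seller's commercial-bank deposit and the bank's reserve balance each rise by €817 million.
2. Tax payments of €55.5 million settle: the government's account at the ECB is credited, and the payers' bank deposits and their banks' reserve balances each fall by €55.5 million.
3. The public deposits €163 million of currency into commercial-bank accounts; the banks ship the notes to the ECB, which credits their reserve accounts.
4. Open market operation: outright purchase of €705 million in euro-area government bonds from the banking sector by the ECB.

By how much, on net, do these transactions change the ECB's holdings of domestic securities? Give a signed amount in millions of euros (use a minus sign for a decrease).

ECB balance sheet:
  Assets:      Securities +€1522M
  Liabilities: Bank reserves +€1629.5M, Currency in circulation −€163M, Government deposits +€55.5M
So the change in the ECB's holdings of domestic securities is +€1522 million.

+€1522 million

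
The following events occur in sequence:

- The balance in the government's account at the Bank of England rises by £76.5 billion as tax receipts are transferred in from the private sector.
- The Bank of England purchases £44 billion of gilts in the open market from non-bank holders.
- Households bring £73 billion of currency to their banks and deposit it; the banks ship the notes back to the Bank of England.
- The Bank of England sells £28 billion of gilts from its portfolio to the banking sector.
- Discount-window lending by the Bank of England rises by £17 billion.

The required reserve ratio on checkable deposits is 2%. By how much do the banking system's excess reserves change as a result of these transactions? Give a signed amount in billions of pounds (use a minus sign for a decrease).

Government account inflow £76.5 billion: reserves −£76.5B, deposits −£76.5B.
Asset purchase (from non-banks) £44 billion: reserves +£44B, deposits +£44B.
Currency deposit £73 billion: reserves +£73B, deposits +£73B.
OMO sale (to banks) £28 billion: reserves −£28B, deposits 0.
Discount-window loan £17 billion: reserves +£17B, deposits 0.
Totals: Δreserves = +£29.5B, Δdeposits = +£40.5B.
Δrequired reserves = 2% × +£40.5B = +£0.81B.
Δexcess reserves = Δreserves − Δrequired = +£29.5B − (+£0.81B) = +£28.69 billion.

+£28.69 billion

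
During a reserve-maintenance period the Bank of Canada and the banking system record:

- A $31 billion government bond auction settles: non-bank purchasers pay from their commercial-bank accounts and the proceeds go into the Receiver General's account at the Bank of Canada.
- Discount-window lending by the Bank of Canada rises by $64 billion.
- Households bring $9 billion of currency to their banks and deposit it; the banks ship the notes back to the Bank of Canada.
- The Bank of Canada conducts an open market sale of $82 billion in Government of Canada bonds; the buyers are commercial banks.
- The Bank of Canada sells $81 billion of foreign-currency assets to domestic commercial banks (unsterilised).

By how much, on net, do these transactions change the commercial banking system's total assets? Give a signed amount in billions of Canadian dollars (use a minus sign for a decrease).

+$42 billion

Bank of Canada balance sheet:
  Assets:      Securities −$82B, Loans to banks +$64B, Foreign assets −$81B
  Liabilities: Bank reserves −$121B, Currency in circulation −$9B, Government deposits +$31B
Commercial banking system:
  Assets:      Reserves at CB −$121B, Securities +$82B, Foreign assets +$81B
  Liabilities: Checkable deposits −$22B, Borrowings from CB +$64B
Change in total bank assets = +$42 billion.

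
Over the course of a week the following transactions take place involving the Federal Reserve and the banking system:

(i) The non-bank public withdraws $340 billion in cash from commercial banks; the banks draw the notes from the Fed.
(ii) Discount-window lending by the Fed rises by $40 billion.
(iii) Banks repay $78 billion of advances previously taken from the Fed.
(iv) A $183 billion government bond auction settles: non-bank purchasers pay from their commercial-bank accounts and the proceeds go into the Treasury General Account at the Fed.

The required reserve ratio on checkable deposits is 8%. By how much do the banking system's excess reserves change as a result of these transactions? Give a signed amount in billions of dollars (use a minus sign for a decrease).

-$519.16 billion

Currency withdrawal $340 billion: reserves −$340B, deposits −$340B.
Discount-window loan $40 billion: reserves +$40B, deposits 0.
Discount-window repayment $78 billion: reserves −$78B, deposits 0.
Government account inflow $183 billion: reserves −$183B, deposits −$183B.
Totals: Δreserves = −$561B, Δdeposits = −$523B.
Δrequired reserves = 8% × −$523B = −$41.84B.
Δexcess reserves = Δreserves − Δrequired = −$561B − (−$41.84B) = -$519.16 billion.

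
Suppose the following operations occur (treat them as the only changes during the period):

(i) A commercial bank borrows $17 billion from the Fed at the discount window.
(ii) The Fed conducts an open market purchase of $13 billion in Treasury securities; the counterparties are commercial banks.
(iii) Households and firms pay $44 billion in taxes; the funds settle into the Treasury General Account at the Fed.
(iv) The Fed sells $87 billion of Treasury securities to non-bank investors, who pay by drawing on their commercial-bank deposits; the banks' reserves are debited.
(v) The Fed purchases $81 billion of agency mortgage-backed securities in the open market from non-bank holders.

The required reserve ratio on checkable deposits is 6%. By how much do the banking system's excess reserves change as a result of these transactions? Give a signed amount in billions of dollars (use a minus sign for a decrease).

Discount-window loan $17 billion: reserves +$17B, deposits 0.
OMO purchase (from banks) $13 billion: reserves +$13B, deposits 0.
Government account inflow $44 billion: reserves −$44B, deposits −$44B.
Asset sale (to non-banks) $87 billion: reserves −$87B, deposits −$87B.
Asset purchase (from non-banks) $81 billion: reserves +$81B, deposits +$81B.
Totals: Δreserves = −$20B, Δdeposits = −$50B.
Δrequired reserves = 6% × −$50B = −$3B.
Δexcess reserves = Δreserves − Δrequired = −$20B − (−$3B) = -$17 billion.

-$17 billion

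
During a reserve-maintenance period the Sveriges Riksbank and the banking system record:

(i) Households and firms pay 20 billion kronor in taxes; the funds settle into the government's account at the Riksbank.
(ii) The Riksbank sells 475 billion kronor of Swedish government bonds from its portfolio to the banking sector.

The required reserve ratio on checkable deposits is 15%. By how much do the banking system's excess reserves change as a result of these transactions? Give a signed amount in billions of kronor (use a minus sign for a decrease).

-492 billion

Government account inflow 20 billion kronor: reserves −20B, deposits −20B.
OMO sale (to banks) 475 billion kronor: reserves −475B, deposits 0.
Totals: Δreserves = −495B, Δdeposits = −20B.
Δrequired reserves = 15% × −20B = −3B.
Δexcess reserves = Δreserves − Δrequired = −495B − (−3B) = -492 billion.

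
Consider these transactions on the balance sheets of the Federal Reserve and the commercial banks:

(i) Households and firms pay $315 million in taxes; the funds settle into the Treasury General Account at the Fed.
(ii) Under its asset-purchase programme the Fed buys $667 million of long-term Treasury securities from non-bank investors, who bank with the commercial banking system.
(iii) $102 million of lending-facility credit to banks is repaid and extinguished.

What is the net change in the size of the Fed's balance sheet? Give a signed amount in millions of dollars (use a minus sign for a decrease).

Government account inflow $315 million: only the composition of liabilities changes → 0.
Asset purchase (from non-banks) $667 million: a Fed asset is acquired → +$667M.
Discount-window repayment $102 million: a Fed asset is shed → −$102M.
Net: 0 + 667 − 102 = +$565 million.

+$565 million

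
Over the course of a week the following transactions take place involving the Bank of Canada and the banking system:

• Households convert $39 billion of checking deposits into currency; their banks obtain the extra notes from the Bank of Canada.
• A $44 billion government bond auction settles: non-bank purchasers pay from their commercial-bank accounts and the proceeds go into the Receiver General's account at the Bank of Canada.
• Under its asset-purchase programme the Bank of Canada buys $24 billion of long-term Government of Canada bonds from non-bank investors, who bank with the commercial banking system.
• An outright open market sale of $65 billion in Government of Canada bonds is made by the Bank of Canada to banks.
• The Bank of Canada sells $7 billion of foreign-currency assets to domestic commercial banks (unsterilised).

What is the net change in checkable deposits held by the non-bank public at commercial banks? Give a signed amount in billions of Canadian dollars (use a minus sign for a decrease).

-$59 billion

Currency withdrawal $39 billion: non-bank counterparties' bank balances fall → −$39B.
Government account inflow $44 billion: non-bank counterparties' bank balances fall → −$44B.
Asset purchase (from non-banks) $24 billion: non-bank counterparties' bank balances rise → +$24B.
OMO sale (to banks) $65 billion: the counterparty is a bank, so public deposits are unchanged → 0.
FX sale $7 billion: the counterparty is a bank, so public deposits are unchanged → 0.
Net: −39 − 44 + 24 + 0 + 0 = -$59 billion.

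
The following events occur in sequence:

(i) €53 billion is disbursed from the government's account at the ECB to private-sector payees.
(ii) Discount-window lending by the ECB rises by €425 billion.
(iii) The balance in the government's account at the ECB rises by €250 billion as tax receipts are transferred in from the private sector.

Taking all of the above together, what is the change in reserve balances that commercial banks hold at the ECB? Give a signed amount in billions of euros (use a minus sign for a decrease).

ECB balance sheet:
  Assets:      Loans to banks +€425B
  Liabilities: Bank reserves +€228B, Government deposits +€197B
Commercial banking system:
  Assets:      Reserves at CB +€228B
  Liabilities: Checkable deposits −€197B, Borrowings from CB +€425B
So the change in reserve balances that commercial banks hold at the ECB is +€228 billion.

+€228 billion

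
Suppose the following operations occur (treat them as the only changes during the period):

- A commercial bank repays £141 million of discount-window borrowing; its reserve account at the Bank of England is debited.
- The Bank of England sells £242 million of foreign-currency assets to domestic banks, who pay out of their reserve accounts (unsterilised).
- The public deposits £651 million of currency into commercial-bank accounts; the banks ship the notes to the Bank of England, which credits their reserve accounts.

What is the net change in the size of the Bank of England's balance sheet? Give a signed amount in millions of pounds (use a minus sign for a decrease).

Bank of England balance sheet:
  Assets:      Loans to banks −£141M, Foreign assets −£242M
  Liabilities: Bank reserves +£268M, Currency in circulation −£651M
Change in total Bank of England assets = -£383 million.

-£383 million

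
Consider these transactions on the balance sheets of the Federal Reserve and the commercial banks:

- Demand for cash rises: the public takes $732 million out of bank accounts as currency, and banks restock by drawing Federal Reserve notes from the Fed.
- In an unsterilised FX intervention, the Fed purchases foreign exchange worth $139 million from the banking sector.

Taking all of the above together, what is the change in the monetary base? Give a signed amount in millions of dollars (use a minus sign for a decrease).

Fed balance sheet:
  Assets:      Foreign assets +$139M
  Liabilities: Bank reserves −$593M, Currency in circulation +$732M
Monetary base = currency + reserves: +$732M + (−$593M) = +$139 million.

+$139 million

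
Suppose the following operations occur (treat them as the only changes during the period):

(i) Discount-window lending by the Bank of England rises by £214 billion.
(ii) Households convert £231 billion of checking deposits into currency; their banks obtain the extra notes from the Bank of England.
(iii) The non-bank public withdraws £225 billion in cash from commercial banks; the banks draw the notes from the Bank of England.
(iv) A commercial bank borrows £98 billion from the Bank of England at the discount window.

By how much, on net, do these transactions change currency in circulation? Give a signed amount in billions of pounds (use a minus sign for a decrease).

+£456 billion

Bank of England balance sheet:
  Assets:      Loans to banks +£312B
  Liabilities: Bank reserves −£144B, Currency in circulation +£456B
So the change in currency in circulation is +£456 billion.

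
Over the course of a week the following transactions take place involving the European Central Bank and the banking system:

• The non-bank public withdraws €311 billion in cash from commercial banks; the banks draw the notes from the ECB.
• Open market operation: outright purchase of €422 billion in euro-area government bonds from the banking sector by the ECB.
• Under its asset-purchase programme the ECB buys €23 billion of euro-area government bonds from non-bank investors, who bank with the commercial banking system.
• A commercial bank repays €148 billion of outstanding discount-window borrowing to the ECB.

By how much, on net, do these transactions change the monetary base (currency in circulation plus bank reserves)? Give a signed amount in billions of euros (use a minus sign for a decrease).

+€297 billion

Currency withdrawal €311 billion: just a shift between currency and reserves — both are base money → 0.
OMO purchase (from banks) €422 billion: ECB balance sheet expands → +€422B.
Asset purchase (from non-banks) €23 billion: ECB balance sheet expands → +€23B.
Discount-window repayment €148 billion: ECB balance sheet contracts → −€148B.
Net: 0 + 422 + 23 − 148 = +€297 billion.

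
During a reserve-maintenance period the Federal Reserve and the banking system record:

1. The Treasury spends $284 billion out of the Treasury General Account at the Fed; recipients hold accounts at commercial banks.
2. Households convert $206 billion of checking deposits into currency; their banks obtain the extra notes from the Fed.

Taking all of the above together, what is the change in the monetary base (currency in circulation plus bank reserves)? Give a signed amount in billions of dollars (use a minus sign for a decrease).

Fed balance sheet:
  Assets:      no change
  Liabilities: Bank reserves +$78B, Currency in circulation +$206B, Government deposits −$284B
Monetary base = currency + reserves: +$206B + (+$78B) = +$284 billion.

+$284 billion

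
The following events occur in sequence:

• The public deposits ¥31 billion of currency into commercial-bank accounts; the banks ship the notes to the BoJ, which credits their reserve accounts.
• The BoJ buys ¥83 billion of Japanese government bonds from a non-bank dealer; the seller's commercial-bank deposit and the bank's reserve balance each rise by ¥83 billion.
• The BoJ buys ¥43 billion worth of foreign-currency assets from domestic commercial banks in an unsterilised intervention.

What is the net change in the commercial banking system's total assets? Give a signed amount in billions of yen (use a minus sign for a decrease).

+¥114 billion

Currency deposit ¥31 billion: bank balance sheets expand → +¥31B.
Asset purchase (from non-banks) ¥83 billion: bank balance sheets expand → +¥83B.
FX purchase ¥43 billion: just an asset swap on bank balance sheets → 0.
Net: 31 + 83 + 0 = +¥114 billion.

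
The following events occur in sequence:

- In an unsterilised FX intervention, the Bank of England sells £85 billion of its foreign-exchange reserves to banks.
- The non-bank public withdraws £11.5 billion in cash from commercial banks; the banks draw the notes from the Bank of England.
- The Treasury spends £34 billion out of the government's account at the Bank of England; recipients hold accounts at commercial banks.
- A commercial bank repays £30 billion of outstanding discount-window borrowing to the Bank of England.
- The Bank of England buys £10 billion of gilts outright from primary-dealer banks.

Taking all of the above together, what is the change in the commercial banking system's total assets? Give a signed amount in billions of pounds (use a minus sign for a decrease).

-£7.5 billion

Bank of England balance sheet:
  Assets:      Securities +£10B, Loans to banks −£30B, Foreign assets −£85B
  Liabilities: Bank reserves −£82.5B, Currency in circulation +£11.5B, Government deposits −£34B
Commercial banking system:
  Assets:      Reserves at CB −£82.5B, Securities −£10B, Foreign assets +£85B
  Liabilities: Checkable deposits +£22.5B, Borrowings from CB −£30B
Change in total bank assets = -£7.5 billion.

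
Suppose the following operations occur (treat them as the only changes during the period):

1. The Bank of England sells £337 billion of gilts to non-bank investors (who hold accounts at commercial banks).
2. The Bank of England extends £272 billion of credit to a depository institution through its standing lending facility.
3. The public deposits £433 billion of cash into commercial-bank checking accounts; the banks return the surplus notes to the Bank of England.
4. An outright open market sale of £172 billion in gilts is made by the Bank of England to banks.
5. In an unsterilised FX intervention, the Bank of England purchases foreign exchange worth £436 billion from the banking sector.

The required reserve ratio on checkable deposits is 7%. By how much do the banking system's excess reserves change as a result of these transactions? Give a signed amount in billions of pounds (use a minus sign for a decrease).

Asset sale (to non-banks) £337 billion: reserves −£337B, deposits −£337B.
Discount-window loan £272 billion: reserves +£272B, deposits 0.
Currency deposit £433 billion: reserves +£433B, deposits +£433B.
OMO sale (to banks) £172 billion: reserves −£172B, deposits 0.
FX purchase £436 billion: reserves +£436B, deposits 0.
Totals: Δreserves = +£632B, Δdeposits = +£96B.
Δrequired reserves = 7% × +£96B = +£6.72B.
Δexcess reserves = Δreserves − Δrequired = +£632B − (+£6.72B) = +£625.28 billion.

+£625.28 billion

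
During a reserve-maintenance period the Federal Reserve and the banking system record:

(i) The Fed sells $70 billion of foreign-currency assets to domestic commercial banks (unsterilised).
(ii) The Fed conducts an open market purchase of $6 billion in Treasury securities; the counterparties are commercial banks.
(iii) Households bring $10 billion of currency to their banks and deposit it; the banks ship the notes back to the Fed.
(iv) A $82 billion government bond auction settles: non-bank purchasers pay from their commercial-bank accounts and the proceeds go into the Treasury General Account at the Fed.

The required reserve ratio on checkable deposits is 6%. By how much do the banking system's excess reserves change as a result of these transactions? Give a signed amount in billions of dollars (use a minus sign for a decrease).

FX sale $70 billion: reserves −$70B, deposits 0.
OMO purchase (from banks) $6 billion: reserves +$6B, deposits 0.
Currency deposit $10 billion: reserves +$10B, deposits +$10B.
Government account inflow $82 billion: reserves −$82B, deposits −$82B.
Totals: Δreserves = −$136B, Δdeposits = −$72B.
Δrequired reserves = 6% × −$72B = −$4.32B.
Δexcess reserves = Δreserves − Δrequired = −$136B − (−$4.32B) = -$131.68 billion.

-$131.68 billion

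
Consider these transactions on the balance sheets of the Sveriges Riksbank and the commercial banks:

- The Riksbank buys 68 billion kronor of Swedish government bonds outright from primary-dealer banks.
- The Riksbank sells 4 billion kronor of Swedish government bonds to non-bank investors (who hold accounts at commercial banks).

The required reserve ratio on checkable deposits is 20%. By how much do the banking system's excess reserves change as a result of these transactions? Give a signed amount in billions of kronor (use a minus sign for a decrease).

+64.8 billion

OMO purchase (from banks) 68 billion kronor: reserves +68B, deposits 0.
Asset sale (to non-banks) 4 billion kronor: reserves −4B, deposits −4B.
Totals: Δreserves = +64B, Δdeposits = −4B.
Δrequired reserves = 20% × −4B = −0.8B.
Δexcess reserves = Δreserves − Δrequired = +64B − (−0.8B) = +64.8 billion.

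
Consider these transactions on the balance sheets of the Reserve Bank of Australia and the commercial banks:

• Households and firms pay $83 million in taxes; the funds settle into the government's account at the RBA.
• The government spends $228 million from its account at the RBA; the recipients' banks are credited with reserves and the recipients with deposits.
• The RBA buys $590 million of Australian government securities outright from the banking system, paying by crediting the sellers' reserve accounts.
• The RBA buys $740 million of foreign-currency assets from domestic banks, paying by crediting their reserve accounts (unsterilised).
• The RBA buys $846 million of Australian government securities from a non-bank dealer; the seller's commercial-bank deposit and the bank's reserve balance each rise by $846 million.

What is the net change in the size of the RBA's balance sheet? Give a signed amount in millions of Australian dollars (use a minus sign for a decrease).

+$2176 million

RBA balance sheet:
  Assets:      Securities +$1436M, Foreign assets +$740M
  Liabilities: Bank reserves +$2321M, Government deposits −$145M
Commercial banking system:
  Assets:      Reserves at CB +$2321M, Securities −$590M, Foreign assets −$740M
  Liabilities: Checkable deposits +$991M
Change in total RBA assets = +$2176 million.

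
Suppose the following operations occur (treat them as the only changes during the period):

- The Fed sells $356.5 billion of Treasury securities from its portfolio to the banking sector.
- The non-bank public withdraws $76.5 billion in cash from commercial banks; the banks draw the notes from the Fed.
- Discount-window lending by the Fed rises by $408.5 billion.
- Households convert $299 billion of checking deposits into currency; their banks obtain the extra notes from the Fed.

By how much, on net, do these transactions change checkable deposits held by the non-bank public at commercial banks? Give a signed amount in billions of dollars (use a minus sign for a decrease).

Fed balance sheet:
  Assets:      Securities −$356.5B, Loans to banks +$408.5B
  Liabilities: Bank reserves −$323.5B, Currency in circulation +$375.5B
Commercial banking system:
  Assets:      Reserves at CB −$323.5B, Securities +$356.5B
  Liabilities: Checkable deposits −$375.5B, Borrowings from CB +$408.5B
So the change in checkable deposits held by the non-bank public at commercial banks is -$375.5 billion.

-$375.5 billion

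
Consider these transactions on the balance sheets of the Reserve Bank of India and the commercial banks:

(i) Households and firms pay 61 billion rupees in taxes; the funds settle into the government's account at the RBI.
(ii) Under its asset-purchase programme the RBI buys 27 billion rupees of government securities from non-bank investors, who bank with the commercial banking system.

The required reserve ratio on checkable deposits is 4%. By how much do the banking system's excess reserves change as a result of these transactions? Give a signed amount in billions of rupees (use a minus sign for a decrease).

-32.64 billion

Government account inflow 61 billion rupees: reserves −61B, deposits −61B.
Asset purchase (from non-banks) 27 billion rupees: reserves +27B, deposits +27B.
Totals: Δreserves = −34B, Δdeposits = −34B.
Δrequired reserves = 4% × −34B = −1.36B.
Δexcess reserves = Δreserves − Δrequired = −34B − (−1.36B) = -32.64 billion.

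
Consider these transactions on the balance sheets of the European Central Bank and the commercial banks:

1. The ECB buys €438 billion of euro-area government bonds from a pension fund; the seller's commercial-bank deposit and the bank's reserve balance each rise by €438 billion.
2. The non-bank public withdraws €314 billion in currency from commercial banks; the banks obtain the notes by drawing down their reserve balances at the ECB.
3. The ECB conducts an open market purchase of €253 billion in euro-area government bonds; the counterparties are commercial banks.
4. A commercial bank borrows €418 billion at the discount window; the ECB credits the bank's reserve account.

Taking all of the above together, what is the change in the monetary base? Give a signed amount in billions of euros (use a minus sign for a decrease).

ECB balance sheet:
  Assets:      Securities +€691B, Loans to banks +€418B
  Liabilities: Bank reserves +€795B, Currency in circulation +€314B
Monetary base = currency + reserves: +€314B + (+€795B) = +€1109 billion.

+€1109 billion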